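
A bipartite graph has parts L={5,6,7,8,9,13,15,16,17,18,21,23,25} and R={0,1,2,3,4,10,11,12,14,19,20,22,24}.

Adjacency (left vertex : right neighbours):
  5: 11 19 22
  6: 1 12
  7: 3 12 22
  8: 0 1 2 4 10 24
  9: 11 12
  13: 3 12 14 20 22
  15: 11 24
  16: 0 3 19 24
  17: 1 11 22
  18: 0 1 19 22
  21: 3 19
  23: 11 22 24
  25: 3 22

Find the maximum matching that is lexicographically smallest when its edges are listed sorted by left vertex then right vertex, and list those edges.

Lex-smallest maximum matching: {(5,11), (6,1), (7,3), (8,2), (9,12), (13,14), (15,24), (16,0), (17,22), (18,19)}

|M| = 10 (so the lex-smallest maximum matching has 10 edges)
process left vertices in ascending order; for each, take the smallest-labelled available neighbour that still permits 10 edges overall, or leave it unmatched if none does
lex-smallest matching: {5-11, 6-1, 7-3, 8-2, 9-12, 13-14, 15-24, 16-0, 17-22, 18-19}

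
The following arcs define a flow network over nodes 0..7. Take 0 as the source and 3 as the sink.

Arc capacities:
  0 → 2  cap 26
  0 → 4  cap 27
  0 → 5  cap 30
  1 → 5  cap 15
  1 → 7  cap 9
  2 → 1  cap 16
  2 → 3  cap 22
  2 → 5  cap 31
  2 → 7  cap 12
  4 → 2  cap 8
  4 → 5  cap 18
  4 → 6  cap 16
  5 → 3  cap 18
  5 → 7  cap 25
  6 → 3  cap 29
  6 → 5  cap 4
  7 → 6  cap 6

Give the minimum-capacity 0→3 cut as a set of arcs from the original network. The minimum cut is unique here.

augment #1: 0→2→3 push 22
augment #2: 0→5→3 push 18
augment #3: 0→4→6→3 push 16
augment #4: 0→2→7→6→3 push 4
augment #5: 0→5→7→6→3 push 2
max flow = 62; residual-reachable set from 0 gives S-side
cut edges (S→T): {(2,3), (4,6), (5,3), (7,6)} total cap 62

Min-cut arcs: {(2,3), (4,6), (5,3), (7,6)} (total capacity 62)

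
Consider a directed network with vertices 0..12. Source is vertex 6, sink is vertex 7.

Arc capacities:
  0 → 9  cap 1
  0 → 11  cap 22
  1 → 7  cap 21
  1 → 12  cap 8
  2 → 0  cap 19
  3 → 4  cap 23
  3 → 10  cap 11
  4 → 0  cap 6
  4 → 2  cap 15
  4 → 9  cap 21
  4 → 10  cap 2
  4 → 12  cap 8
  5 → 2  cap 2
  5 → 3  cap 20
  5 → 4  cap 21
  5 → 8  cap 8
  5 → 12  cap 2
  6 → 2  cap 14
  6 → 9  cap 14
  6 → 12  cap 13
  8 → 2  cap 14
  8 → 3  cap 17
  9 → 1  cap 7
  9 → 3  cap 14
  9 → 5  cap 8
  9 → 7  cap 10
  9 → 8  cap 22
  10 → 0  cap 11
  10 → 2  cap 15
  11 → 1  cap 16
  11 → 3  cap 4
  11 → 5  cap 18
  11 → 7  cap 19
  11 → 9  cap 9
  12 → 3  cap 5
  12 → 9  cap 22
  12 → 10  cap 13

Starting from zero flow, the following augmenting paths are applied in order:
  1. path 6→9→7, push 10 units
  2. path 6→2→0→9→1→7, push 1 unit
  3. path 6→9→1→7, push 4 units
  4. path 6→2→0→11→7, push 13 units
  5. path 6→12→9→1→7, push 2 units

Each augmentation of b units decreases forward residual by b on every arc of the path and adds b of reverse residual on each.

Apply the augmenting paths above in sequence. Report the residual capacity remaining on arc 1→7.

after path 1 (6→9→7, push 10): res(1,7)=21
after path 2 (6→2→0→9→1→7, push 1): res(1,7)=20
after path 3 (6→9→1→7, push 4): res(1,7)=16
after path 4 (6→2→0→11→7, push 13): res(1,7)=16
after path 5 (6→12→9→1→7, push 2): res(1,7)=14

Residual capacity of (1,7): 14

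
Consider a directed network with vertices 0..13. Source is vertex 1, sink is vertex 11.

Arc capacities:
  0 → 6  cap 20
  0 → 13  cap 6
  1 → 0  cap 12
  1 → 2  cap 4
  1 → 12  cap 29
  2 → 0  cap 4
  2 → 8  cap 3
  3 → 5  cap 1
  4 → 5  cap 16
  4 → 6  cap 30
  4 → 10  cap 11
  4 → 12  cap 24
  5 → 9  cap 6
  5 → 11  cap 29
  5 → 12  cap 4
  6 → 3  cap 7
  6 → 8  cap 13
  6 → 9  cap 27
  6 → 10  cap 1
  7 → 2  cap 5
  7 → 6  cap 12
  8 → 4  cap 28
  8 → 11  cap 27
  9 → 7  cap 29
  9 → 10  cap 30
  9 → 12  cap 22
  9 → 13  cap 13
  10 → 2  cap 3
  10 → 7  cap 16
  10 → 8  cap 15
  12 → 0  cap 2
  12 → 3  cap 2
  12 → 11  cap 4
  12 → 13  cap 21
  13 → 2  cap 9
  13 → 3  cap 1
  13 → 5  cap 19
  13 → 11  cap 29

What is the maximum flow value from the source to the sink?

augment #1: 1→12→11 bottleneck 4, total now 4
augment #2: 1→0→13→11 bottleneck 6, total now 10
augment #3: 1→2→8→11 bottleneck 3, total now 13
augment #4: 1→12→13→11 bottleneck 21, total now 34
augment #5: 1→0→6→8→11 bottleneck 6, total now 40
augment #6: 1→12→3→5→11 bottleneck 1, total now 41
augment #7: 1→2→0→6→8→11 bottleneck 1, total now 42
augment #8: 1→12→0→6→8→11 bottleneck 2, total now 44

Maximum flow value: 44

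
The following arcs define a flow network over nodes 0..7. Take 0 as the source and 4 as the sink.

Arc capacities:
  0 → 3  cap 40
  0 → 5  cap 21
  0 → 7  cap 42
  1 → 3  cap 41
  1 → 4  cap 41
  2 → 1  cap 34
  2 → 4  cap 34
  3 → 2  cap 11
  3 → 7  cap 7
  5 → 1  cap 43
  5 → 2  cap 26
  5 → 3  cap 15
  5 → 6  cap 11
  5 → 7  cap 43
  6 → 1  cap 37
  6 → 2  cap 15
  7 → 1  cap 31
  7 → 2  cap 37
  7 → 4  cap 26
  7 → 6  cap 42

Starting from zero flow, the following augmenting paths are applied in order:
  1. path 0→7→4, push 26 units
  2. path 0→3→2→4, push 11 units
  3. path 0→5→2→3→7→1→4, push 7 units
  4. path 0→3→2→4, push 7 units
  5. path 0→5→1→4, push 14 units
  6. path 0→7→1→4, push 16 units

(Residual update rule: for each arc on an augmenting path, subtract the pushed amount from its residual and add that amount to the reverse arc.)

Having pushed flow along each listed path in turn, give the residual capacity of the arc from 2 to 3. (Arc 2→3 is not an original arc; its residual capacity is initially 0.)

after path 1 (0→7→4, push 26): res(2,3)=0
after path 2 (0→3→2→4, push 11): res(2,3)=11
after path 3 (0→5→2→3→7→1→4, push 7): res(2,3)=4
after path 4 (0→3→2→4, push 7): res(2,3)=11
after path 5 (0→5→1→4, push 14): res(2,3)=11
after path 6 (0→7→1→4, push 16): res(2,3)=11

Residual capacity of (2,3): 11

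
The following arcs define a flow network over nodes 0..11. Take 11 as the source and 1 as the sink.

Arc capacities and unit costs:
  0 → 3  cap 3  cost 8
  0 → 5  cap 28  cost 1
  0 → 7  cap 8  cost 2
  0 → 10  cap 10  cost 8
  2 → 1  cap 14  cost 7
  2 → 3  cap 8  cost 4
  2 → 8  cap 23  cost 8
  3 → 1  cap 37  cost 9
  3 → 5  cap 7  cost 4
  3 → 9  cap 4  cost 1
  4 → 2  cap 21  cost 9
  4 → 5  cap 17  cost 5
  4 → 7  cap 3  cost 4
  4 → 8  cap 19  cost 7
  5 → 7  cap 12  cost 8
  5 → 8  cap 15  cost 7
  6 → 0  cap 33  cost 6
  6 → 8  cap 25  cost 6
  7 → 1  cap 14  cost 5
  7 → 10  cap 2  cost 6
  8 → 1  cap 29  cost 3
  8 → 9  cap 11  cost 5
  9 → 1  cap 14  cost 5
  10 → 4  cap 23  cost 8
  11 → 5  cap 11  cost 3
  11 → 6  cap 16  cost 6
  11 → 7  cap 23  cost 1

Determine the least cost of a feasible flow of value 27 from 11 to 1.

shortest-cost path #1: 11→7→1 push 14 @ unit cost 6 (adds 84)
shortest-cost path #2: 11→5→8→1 push 11 @ unit cost 13 (adds 143)
shortest-cost path #3: 11→6→8→1 push 2 @ unit cost 15 (adds 30)
total cost = 257

Minimum cost for 27 units: 257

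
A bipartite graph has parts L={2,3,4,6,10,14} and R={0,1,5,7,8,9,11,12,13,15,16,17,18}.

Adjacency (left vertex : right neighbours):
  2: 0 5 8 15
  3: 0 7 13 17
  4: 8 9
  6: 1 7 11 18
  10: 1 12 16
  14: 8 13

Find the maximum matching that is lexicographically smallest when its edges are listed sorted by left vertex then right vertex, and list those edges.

|M| = 6 (so the lex-smallest maximum matching has 6 edges)
process left vertices in ascending order; for each, take the smallest-labelled available neighbour that still permits 6 edges overall, or leave it unmatched if none does
lex-smallest matching: {2-0, 3-7, 4-8, 6-1, 10-12, 14-13}

Lex-smallest maximum matching: {(2,0), (3,7), (4,8), (6,1), (10,12), (14,13)}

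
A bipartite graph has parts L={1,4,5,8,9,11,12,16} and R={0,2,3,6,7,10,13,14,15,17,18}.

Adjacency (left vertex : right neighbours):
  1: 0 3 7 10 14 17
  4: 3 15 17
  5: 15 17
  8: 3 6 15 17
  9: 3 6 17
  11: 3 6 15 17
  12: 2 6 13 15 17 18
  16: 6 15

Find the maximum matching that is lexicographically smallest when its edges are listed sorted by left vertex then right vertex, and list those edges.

|M| = 6 (so the lex-smallest maximum matching has 6 edges)
process left vertices in ascending order; for each, take the smallest-labelled available neighbour that still permits 6 edges overall, or leave it unmatched if none does
lex-smallest matching: {1-0, 4-3, 5-15, 8-6, 9-17, 12-2}

Lex-smallest maximum matching: {(1,0), (4,3), (5,15), (8,6), (9,17), (12,2)}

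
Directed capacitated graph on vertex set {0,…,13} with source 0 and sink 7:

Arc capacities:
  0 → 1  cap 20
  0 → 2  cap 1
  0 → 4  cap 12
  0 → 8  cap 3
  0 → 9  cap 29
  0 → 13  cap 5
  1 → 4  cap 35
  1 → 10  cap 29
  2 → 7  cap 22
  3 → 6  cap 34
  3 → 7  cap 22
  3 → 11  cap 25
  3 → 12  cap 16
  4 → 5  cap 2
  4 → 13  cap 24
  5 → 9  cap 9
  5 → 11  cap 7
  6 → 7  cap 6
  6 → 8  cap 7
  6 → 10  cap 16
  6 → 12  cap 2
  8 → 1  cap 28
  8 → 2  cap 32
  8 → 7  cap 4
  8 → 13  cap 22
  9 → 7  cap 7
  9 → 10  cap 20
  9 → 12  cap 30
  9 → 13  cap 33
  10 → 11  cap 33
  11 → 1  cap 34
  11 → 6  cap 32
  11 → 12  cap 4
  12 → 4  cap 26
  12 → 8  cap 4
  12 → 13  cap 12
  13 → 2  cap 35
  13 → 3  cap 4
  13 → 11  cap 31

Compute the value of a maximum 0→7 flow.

augment #1: 0→2→7 bottleneck 1, total now 1
augment #2: 0→8→7 bottleneck 3, total now 4
augment #3: 0→9→7 bottleneck 7, total now 11
augment #4: 0→13→2→7 bottleneck 5, total now 16
augment #5: 0→4→13→2→7 bottleneck 12, total now 28
augment #6: 0→9→12→8→7 bottleneck 1, total now 29
augment #7: 0→9→13→2→7 bottleneck 4, total now 33
augment #8: 0→9→13→3→7 bottleneck 4, total now 37
augment #9: 0→1→10→11→6→7 bottleneck 6, total now 43

Maximum flow value: 43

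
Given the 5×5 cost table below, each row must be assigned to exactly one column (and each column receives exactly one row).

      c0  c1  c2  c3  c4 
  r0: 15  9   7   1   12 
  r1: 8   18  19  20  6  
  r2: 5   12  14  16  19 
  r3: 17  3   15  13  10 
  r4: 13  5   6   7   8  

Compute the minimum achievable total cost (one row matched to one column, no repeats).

optimal assignment: row0→col3 (cost 1), row1→col4 (cost 6), row2→col0 (cost 5), row3→col1 (cost 3), row4→col2 (cost 6)
total = 1 + 6 + 5 + 3 + 6 = 21

Minimum assignment cost: 21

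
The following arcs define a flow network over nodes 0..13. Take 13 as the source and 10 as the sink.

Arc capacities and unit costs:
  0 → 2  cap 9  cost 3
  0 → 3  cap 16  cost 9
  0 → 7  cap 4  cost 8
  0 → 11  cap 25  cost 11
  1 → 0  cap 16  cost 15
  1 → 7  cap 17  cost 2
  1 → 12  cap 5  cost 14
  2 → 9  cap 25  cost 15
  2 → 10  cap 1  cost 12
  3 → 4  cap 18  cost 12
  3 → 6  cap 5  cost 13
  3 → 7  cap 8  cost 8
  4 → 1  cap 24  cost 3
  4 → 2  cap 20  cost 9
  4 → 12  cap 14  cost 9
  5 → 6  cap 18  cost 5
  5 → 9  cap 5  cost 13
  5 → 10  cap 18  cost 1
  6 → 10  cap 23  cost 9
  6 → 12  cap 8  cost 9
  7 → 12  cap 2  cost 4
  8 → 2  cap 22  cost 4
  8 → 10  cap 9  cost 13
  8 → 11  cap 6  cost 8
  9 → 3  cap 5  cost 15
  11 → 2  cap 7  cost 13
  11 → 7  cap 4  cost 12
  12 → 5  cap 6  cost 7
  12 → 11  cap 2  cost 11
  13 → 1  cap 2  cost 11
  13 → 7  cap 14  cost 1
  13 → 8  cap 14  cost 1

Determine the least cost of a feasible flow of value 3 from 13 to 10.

shortest-cost path #1: 13→7→12→5→10 push 2 @ unit cost 13 (adds 26)
shortest-cost path #2: 13→8→10 push 1 @ unit cost 14 (adds 14)
total cost = 40

Minimum cost for 3 units: 40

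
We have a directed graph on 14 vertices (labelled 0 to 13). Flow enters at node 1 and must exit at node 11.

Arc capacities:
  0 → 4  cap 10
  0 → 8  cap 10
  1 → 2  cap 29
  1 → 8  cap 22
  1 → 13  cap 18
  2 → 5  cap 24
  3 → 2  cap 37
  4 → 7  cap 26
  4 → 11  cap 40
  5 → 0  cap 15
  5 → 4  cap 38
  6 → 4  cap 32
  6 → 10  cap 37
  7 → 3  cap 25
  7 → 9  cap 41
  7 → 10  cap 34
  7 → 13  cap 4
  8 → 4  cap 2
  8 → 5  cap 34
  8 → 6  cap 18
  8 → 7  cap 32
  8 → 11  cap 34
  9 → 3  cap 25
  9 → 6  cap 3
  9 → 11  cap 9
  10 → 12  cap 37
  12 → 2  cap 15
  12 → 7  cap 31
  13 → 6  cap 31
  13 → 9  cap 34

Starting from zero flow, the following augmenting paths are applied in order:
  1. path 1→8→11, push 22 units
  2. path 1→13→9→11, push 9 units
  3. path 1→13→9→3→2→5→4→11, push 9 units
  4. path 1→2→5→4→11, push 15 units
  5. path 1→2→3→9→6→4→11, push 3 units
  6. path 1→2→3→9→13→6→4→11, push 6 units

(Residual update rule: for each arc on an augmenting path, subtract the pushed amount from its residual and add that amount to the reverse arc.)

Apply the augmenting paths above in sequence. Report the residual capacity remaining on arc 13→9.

after path 1 (1→8→11, push 22): res(13,9)=34
after path 2 (1→13→9→11, push 9): res(13,9)=25
after path 3 (1→13→9→3→2→5→4→11, push 9): res(13,9)=16
after path 4 (1→2→5→4→11, push 15): res(13,9)=16
after path 5 (1→2→3→9→6→4→11, push 3): res(13,9)=16
after path 6 (1→2→3→9→13→6→4→11, push 6): res(13,9)=22

Residual capacity of (13,9): 22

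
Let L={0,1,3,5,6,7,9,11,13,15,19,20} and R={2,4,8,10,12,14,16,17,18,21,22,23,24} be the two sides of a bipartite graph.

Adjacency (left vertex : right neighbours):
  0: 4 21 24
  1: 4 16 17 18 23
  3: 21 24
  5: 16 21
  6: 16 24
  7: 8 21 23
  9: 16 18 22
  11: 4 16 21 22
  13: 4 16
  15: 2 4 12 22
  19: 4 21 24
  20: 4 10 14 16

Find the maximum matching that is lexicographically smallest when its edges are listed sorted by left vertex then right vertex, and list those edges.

|M| = 10 (so the lex-smallest maximum matching has 10 edges)
process left vertices in ascending order; for each, take the smallest-labelled available neighbour that still permits 10 edges overall, or leave it unmatched if none does
lex-smallest matching: {0-4, 1-17, 3-21, 5-16, 6-24, 7-8, 9-18, 11-22, 15-2, 20-10}

Lex-smallest maximum matching: {(0,4), (1,17), (3,21), (5,16), (6,24), (7,8), (9,18), (11,22), (15,2), (20,10)}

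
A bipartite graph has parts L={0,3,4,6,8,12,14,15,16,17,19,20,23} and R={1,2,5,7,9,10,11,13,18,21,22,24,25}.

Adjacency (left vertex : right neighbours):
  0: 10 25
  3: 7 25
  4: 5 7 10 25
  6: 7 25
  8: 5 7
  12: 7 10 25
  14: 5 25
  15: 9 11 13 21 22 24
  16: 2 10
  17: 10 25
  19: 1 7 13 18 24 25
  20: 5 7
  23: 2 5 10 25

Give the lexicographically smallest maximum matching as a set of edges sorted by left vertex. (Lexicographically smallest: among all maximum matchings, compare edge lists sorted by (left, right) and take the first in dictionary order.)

|M| = 7 (so the lex-smallest maximum matching has 7 edges)
process left vertices in ascending order; for each, take the smallest-labelled available neighbour that still permits 7 edges overall, or leave it unmatched if none does
lex-smallest matching: {0-10, 3-7, 4-5, 6-25, 15-9, 16-2, 19-1}

Lex-smallest maximum matching: {(0,10), (3,7), (4,5), (6,25), (15,9), (16,2), (19,1)}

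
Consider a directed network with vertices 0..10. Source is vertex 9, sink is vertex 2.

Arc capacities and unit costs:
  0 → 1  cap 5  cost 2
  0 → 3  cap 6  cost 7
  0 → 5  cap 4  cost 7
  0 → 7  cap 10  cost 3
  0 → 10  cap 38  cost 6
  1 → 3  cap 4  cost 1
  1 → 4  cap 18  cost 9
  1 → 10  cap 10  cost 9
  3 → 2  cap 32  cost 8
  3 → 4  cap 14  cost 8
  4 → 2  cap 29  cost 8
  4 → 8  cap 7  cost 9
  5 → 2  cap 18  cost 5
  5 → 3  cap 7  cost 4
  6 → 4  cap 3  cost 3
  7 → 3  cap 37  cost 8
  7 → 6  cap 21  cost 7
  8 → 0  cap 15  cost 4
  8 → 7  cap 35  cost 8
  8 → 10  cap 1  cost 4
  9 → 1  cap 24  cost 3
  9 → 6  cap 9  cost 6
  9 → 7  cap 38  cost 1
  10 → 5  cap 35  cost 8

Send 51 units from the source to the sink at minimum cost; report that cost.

Minimum cost for 51 units: 895

shortest-cost path #1: 9→1→3→2 push 4 @ unit cost 12 (adds 48)
shortest-cost path #2: 9→7→3→2 push 28 @ unit cost 17 (adds 476)
shortest-cost path #3: 9→6→4→2 push 3 @ unit cost 17 (adds 51)
shortest-cost path #4: 9→1→4→2 push 16 @ unit cost 20 (adds 320)
total cost = 895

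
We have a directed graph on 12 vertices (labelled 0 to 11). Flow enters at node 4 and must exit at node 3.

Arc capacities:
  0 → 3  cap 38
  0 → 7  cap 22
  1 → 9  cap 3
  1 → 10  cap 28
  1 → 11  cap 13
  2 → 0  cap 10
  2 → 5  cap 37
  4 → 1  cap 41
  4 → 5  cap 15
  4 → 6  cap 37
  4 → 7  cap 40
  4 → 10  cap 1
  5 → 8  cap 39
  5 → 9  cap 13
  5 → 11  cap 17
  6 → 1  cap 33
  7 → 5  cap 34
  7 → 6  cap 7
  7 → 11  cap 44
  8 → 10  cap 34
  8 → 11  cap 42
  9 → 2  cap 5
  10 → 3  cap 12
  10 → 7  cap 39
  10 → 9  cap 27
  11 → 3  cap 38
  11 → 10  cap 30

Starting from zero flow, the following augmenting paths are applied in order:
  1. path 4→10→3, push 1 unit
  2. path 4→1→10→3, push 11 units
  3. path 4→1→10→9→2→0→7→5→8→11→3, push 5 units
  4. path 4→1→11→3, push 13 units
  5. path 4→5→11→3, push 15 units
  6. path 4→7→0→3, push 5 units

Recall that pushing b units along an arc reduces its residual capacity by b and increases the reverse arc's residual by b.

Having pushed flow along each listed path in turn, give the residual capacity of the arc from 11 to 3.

Residual capacity of (11,3): 5

after path 1 (4→10→3, push 1): res(11,3)=38
after path 2 (4→1→10→3, push 11): res(11,3)=38
after path 3 (4→1→10→9→2→0→7→5→8→11→3, push 5): res(11,3)=33
after path 4 (4→1→11→3, push 13): res(11,3)=20
after path 5 (4→5→11→3, push 15): res(11,3)=5
after path 6 (4→7→0→3, push 5): res(11,3)=5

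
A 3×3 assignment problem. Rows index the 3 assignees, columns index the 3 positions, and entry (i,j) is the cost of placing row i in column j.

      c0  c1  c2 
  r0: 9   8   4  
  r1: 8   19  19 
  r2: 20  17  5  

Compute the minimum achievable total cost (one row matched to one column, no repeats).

Minimum assignment cost: 21

optimal assignment: row0→col1 (cost 8), row1→col0 (cost 8), row2→col2 (cost 5)
total = 8 + 8 + 5 = 21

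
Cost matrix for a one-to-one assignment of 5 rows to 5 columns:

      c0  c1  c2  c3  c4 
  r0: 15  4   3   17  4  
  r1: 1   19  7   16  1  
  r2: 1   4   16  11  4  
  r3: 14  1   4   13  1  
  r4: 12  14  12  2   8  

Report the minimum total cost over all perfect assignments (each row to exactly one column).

Minimum assignment cost: 8

optimal assignment: row0→col2 (cost 3), row1→col4 (cost 1), row2→col0 (cost 1), row3→col1 (cost 1), row4→col3 (cost 2)
total = 3 + 1 + 1 + 1 + 2 = 8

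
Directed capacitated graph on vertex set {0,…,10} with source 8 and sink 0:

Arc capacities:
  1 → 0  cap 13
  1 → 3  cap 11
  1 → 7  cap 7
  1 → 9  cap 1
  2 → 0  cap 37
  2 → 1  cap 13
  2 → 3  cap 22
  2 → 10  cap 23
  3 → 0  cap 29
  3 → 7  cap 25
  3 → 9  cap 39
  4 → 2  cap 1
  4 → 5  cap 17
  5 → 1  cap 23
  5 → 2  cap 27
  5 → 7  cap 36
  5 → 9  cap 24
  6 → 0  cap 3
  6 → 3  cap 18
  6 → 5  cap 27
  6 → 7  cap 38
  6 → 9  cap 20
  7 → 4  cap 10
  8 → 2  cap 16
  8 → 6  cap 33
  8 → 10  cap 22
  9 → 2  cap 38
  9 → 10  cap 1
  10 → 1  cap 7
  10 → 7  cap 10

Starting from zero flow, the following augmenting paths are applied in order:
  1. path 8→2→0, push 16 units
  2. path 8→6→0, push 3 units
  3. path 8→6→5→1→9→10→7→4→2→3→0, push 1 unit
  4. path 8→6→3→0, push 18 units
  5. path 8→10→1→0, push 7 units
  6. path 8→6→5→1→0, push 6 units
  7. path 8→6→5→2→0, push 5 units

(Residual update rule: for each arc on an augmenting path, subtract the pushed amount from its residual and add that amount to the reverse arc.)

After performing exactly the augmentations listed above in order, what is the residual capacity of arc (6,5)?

after path 1 (8→2→0, push 16): res(6,5)=27
after path 2 (8→6→0, push 3): res(6,5)=27
after path 3 (8→6→5→1→9→10→7→4→2→3→0, push 1): res(6,5)=26
after path 4 (8→6→3→0, push 18): res(6,5)=26
after path 5 (8→10→1→0, push 7): res(6,5)=26
after path 6 (8→6→5→1→0, push 6): res(6,5)=20
after path 7 (8→6→5→2→0, push 5): res(6,5)=15

Residual capacity of (6,5): 15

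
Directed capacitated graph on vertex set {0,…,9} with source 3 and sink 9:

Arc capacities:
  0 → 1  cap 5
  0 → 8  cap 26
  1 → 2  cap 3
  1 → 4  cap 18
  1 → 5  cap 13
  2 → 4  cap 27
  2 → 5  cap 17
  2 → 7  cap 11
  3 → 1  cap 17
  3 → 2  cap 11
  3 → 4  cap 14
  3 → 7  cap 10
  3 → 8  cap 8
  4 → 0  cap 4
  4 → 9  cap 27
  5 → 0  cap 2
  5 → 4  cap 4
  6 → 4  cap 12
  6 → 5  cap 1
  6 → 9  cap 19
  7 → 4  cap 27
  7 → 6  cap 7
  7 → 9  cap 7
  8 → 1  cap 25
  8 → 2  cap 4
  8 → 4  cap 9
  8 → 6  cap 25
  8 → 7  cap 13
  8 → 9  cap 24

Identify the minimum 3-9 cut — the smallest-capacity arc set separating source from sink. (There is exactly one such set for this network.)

augment #1: 3→4→9 push 14
augment #2: 3→7→9 push 7
augment #3: 3→8→9 push 8
augment #4: 3→1→4→9 push 13
augment #5: 3→7→6→9 push 3
augment #6: 3→2→7→6→9 push 4
augment #7: 3→1→4→0→8→9 push 4
augment #8: 3→2→5→0→8→9 push 2
max flow = 55; residual-reachable set from 3 gives S-side
cut edges (S→T): {(3,8), (4,0), (4,9), (5,0), (7,6), (7,9)} total cap 55

Min-cut arcs: {(3,8), (4,0), (4,9), (5,0), (7,6), (7,9)} (total capacity 55)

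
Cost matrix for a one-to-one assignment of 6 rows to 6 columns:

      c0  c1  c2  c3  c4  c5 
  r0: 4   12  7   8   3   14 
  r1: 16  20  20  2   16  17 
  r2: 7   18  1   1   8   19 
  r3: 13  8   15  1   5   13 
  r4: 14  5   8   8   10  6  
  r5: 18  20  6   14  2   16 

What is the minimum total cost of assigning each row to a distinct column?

Minimum assignment cost: 23

optimal assignment: row0→col0 (cost 4), row1→col3 (cost 2), row2→col2 (cost 1), row3→col1 (cost 8), row4→col5 (cost 6), row5→col4 (cost 2)
total = 4 + 2 + 1 + 8 + 6 + 2 = 23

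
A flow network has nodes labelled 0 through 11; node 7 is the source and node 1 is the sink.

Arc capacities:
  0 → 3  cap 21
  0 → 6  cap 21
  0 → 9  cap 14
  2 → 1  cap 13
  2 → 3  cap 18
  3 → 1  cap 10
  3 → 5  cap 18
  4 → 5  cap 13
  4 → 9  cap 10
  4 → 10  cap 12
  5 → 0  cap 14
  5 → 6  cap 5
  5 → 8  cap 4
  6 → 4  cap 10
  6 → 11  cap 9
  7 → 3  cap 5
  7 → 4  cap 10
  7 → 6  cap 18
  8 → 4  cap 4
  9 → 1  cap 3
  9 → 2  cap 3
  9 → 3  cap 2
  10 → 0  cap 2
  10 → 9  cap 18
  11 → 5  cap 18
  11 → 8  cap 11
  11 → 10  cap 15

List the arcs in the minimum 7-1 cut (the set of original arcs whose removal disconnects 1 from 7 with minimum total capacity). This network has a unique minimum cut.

augment #1: 7→3→1 push 5
augment #2: 7→4→9→1 push 3
augment #3: 7→4→9→2→1 push 3
augment #4: 7→4→9→3→1 push 2
augment #5: 7→4→5→0→3→1 push 2
augment #6: 7→6→4→5→0→3→1 push 1
max flow = 16; residual-reachable set from 7 gives S-side
cut edges (S→T): {(3,1), (9,1), (9,2)} total cap 16

Min-cut arcs: {(3,1), (9,1), (9,2)} (total capacity 16)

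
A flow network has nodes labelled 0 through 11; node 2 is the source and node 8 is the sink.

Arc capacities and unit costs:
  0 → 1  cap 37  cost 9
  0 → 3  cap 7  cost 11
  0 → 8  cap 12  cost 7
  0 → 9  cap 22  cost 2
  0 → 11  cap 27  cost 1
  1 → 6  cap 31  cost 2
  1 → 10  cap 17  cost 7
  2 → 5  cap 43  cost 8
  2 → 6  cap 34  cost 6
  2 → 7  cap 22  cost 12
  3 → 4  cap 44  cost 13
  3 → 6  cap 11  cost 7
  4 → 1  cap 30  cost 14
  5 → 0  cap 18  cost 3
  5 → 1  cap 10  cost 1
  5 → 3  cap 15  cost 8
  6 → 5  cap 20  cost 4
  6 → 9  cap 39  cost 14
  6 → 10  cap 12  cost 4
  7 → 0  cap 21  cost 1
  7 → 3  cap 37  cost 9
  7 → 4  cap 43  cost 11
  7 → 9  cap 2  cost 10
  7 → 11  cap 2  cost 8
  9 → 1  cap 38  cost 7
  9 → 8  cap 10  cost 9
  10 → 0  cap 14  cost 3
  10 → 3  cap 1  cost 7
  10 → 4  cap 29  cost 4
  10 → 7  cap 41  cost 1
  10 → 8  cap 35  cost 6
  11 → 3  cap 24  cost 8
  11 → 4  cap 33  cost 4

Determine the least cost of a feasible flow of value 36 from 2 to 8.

shortest-cost path #1: 2→6→10→8 push 12 @ unit cost 16 (adds 192)
shortest-cost path #2: 2→5→0→8 push 12 @ unit cost 18 (adds 216)
shortest-cost path #3: 2→5→0→9→8 push 6 @ unit cost 22 (adds 132)
shortest-cost path #4: 2→5→1→10→8 push 6 @ unit cost 22 (adds 132)
total cost = 672

Minimum cost for 36 units: 672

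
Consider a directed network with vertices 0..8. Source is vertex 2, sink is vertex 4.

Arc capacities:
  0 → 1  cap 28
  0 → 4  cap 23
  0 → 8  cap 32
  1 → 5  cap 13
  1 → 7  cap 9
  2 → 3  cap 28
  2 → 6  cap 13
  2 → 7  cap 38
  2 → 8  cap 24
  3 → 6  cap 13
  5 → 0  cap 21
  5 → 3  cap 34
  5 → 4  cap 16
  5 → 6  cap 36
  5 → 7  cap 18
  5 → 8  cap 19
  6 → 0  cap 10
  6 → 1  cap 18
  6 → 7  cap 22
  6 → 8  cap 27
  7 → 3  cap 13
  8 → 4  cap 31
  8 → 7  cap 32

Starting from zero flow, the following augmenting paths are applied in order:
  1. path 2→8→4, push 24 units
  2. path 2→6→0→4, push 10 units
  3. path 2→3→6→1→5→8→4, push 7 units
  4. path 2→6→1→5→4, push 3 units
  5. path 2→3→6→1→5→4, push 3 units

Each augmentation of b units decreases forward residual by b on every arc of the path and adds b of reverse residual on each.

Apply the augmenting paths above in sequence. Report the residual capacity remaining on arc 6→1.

after path 1 (2→8→4, push 24): res(6,1)=18
after path 2 (2→6→0→4, push 10): res(6,1)=18
after path 3 (2→3→6→1→5→8→4, push 7): res(6,1)=11
after path 4 (2→6→1→5→4, push 3): res(6,1)=8
after path 5 (2→3→6→1→5→4, push 3): res(6,1)=5

Residual capacity of (6,1): 5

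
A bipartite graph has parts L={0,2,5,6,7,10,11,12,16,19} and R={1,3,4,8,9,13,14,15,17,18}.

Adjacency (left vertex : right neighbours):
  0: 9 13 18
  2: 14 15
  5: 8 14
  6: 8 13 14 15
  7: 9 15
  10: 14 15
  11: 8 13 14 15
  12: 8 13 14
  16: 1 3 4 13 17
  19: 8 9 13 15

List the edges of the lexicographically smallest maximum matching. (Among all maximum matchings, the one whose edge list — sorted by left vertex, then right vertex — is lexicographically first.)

|M| = 7 (so the lex-smallest maximum matching has 7 edges)
process left vertices in ascending order; for each, take the smallest-labelled available neighbour that still permits 7 edges overall, or leave it unmatched if none does
lex-smallest matching: {0-18, 2-14, 5-8, 6-13, 7-9, 10-15, 16-1}

Lex-smallest maximum matching: {(0,18), (2,14), (5,8), (6,13), (7,9), (10,15), (16,1)}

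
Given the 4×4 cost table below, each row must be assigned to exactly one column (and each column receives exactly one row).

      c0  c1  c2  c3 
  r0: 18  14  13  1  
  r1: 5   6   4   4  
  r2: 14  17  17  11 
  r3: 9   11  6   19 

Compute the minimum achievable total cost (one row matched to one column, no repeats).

Minimum assignment cost: 27

optimal assignment: row0→col3 (cost 1), row1→col1 (cost 6), row2→col0 (cost 14), row3→col2 (cost 6)
total = 1 + 6 + 14 + 6 = 27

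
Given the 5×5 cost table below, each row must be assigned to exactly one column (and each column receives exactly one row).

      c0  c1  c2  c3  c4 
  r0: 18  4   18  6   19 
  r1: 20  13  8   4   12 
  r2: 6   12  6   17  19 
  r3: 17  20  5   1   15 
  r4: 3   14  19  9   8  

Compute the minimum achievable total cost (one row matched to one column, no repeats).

optimal assignment: row0→col1 (cost 4), row1→col4 (cost 12), row2→col2 (cost 6), row3→col3 (cost 1), row4→col0 (cost 3)
total = 4 + 12 + 6 + 1 + 3 = 26

Minimum assignment cost: 26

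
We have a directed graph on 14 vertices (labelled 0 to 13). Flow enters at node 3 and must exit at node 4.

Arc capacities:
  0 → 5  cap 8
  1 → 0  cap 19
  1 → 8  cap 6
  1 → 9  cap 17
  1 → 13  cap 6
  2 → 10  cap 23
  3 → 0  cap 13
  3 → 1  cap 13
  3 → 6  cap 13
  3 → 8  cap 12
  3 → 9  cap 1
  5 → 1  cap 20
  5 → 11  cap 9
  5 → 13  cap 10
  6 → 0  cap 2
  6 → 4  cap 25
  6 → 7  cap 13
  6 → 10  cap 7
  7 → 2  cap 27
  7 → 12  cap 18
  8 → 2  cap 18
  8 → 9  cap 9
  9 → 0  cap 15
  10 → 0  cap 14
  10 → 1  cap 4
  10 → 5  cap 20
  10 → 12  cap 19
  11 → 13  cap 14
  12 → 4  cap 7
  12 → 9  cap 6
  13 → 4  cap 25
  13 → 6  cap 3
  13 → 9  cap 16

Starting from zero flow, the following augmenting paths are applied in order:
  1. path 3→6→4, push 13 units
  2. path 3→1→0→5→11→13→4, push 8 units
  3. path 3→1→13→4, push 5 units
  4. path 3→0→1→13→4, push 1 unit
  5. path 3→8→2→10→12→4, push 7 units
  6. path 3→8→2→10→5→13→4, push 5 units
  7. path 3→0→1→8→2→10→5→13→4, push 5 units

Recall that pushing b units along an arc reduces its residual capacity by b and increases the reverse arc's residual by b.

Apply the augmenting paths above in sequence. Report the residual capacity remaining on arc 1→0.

after path 1 (3→6→4, push 13): res(1,0)=19
after path 2 (3→1→0→5→11→13→4, push 8): res(1,0)=11
after path 3 (3→1→13→4, push 5): res(1,0)=11
after path 4 (3→0→1→13→4, push 1): res(1,0)=12
after path 5 (3→8→2→10→12→4, push 7): res(1,0)=12
after path 6 (3→8→2→10→5→13→4, push 5): res(1,0)=12
after path 7 (3→0→1→8→2→10→5→13→4, push 5): res(1,0)=17

Residual capacity of (1,0): 17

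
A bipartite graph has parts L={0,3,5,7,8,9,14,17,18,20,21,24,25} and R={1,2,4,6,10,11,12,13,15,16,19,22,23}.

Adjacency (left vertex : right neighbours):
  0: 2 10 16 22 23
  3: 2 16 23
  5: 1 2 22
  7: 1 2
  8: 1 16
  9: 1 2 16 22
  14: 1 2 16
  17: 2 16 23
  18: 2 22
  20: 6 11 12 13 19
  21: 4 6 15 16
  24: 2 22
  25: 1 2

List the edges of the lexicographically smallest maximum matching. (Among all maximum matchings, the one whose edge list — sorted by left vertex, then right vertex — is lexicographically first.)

|M| = 8 (so the lex-smallest maximum matching has 8 edges)
process left vertices in ascending order; for each, take the smallest-labelled available neighbour that still permits 8 edges overall, or leave it unmatched if none does
lex-smallest matching: {0-10, 3-2, 5-1, 8-16, 9-22, 17-23, 20-6, 21-4}

Lex-smallest maximum matching: {(0,10), (3,2), (5,1), (8,16), (9,22), (17,23), (20,6), (21,4)}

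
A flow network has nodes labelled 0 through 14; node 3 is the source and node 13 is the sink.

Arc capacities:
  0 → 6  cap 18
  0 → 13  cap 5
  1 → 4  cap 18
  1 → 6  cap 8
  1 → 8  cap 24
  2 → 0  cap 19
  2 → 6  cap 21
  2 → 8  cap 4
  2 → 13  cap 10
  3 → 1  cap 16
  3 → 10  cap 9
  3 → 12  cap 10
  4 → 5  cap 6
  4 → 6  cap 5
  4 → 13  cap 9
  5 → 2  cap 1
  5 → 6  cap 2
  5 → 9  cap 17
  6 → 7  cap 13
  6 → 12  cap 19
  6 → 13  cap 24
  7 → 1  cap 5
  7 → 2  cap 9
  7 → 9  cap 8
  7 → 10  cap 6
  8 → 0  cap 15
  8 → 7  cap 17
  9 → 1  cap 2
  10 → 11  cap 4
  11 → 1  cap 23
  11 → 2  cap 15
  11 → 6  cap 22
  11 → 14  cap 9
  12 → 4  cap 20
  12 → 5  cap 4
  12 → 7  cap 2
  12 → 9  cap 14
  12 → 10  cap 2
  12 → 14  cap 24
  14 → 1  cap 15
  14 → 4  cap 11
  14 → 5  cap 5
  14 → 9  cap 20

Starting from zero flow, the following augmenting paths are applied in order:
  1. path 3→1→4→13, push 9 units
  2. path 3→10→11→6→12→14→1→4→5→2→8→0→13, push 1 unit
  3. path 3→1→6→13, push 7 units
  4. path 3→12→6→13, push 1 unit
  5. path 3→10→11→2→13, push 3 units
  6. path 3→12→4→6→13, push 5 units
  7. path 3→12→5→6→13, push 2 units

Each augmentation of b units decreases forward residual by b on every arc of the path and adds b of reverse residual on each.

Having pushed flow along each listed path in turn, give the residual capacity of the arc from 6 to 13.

Residual capacity of (6,13): 9

after path 1 (3→1→4→13, push 9): res(6,13)=24
after path 2 (3→10→11→6→12→14→1→4→5→2→8→0→13, push 1): res(6,13)=24
after path 3 (3→1→6→13, push 7): res(6,13)=17
after path 4 (3→12→6→13, push 1): res(6,13)=16
after path 5 (3→10→11→2→13, push 3): res(6,13)=16
after path 6 (3→12→4→6→13, push 5): res(6,13)=11
after path 7 (3→12→5→6→13, push 2): res(6,13)=9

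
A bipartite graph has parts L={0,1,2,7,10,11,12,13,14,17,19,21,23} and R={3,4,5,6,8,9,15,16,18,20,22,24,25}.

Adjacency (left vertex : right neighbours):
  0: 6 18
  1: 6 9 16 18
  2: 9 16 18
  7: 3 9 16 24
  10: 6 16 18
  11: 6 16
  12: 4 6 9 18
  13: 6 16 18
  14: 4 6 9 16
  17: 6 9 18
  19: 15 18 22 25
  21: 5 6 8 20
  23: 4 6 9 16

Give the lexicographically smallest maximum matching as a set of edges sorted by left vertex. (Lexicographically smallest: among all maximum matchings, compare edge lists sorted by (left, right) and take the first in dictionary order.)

|M| = 8 (so the lex-smallest maximum matching has 8 edges)
process left vertices in ascending order; for each, take the smallest-labelled available neighbour that still permits 8 edges overall, or leave it unmatched if none does
lex-smallest matching: {0-6, 1-9, 2-16, 7-3, 10-18, 12-4, 19-15, 21-5}

Lex-smallest maximum matching: {(0,6), (1,9), (2,16), (7,3), (10,18), (12,4), (19,15), (21,5)}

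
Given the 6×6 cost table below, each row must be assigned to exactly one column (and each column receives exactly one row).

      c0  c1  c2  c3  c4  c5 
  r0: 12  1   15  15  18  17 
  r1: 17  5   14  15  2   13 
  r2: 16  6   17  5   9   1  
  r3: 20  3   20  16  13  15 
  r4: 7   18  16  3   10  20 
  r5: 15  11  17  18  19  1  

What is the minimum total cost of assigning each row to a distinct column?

optimal assignment: row0→col2 (cost 15), row1→col4 (cost 2), row2→col3 (cost 5), row3→col1 (cost 3), row4→col0 (cost 7), row5→col5 (cost 1)
total = 15 + 2 + 5 + 3 + 7 + 1 = 33

Minimum assignment cost: 33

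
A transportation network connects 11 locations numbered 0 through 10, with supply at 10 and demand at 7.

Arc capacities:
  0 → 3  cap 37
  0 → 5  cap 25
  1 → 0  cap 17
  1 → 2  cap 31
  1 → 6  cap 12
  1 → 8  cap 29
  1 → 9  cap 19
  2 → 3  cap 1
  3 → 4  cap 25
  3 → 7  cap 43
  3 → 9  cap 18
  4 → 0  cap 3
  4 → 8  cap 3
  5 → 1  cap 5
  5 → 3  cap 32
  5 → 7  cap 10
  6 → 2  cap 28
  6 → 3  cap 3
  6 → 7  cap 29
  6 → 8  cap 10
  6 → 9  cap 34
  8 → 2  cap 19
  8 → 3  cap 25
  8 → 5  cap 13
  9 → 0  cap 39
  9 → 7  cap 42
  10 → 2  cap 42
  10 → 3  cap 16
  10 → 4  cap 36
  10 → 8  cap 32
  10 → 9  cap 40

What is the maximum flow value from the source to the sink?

Maximum flow value: 95

augment #1: 10→3→7 bottleneck 16, total now 16
augment #2: 10→9→7 bottleneck 40, total now 56
augment #3: 10→2→3→7 bottleneck 1, total now 57
augment #4: 10→8→3→7 bottleneck 25, total now 82
augment #5: 10→8→5→7 bottleneck 7, total now 89
augment #6: 10→4→0→3→7 bottleneck 1, total now 90
augment #7: 10→4→0→5→7 bottleneck 2, total now 92
augment #8: 10→4→8→5→7 bottleneck 1, total now 93
augment #9: 10→4→8→5→1→6→7 bottleneck 2, total now 95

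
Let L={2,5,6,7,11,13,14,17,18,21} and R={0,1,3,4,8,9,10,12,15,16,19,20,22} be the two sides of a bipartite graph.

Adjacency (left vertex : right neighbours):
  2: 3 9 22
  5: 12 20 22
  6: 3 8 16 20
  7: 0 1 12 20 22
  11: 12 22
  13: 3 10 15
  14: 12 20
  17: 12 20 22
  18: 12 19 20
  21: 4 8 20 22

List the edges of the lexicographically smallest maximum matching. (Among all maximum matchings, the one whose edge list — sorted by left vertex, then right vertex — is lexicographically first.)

Lex-smallest maximum matching: {(2,3), (5,12), (6,8), (7,0), (11,22), (13,10), (14,20), (18,19), (21,4)}

|M| = 9 (so the lex-smallest maximum matching has 9 edges)
process left vertices in ascending order; for each, take the smallest-labelled available neighbour that still permits 9 edges overall, or leave it unmatched if none does
lex-smallest matching: {2-3, 5-12, 6-8, 7-0, 11-22, 13-10, 14-20, 18-19, 21-4}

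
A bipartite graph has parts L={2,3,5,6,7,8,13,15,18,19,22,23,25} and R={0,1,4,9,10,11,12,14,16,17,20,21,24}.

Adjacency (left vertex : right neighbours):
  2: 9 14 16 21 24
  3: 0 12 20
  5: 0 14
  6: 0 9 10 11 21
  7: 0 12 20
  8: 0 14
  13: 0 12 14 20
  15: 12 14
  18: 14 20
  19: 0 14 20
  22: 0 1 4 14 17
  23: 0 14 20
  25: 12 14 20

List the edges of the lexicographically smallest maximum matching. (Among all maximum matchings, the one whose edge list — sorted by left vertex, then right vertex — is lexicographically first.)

|M| = 7 (so the lex-smallest maximum matching has 7 edges)
process left vertices in ascending order; for each, take the smallest-labelled available neighbour that still permits 7 edges overall, or leave it unmatched if none does
lex-smallest matching: {2-9, 3-0, 5-14, 6-10, 7-12, 13-20, 22-1}

Lex-smallest maximum matching: {(2,9), (3,0), (5,14), (6,10), (7,12), (13,20), (22,1)}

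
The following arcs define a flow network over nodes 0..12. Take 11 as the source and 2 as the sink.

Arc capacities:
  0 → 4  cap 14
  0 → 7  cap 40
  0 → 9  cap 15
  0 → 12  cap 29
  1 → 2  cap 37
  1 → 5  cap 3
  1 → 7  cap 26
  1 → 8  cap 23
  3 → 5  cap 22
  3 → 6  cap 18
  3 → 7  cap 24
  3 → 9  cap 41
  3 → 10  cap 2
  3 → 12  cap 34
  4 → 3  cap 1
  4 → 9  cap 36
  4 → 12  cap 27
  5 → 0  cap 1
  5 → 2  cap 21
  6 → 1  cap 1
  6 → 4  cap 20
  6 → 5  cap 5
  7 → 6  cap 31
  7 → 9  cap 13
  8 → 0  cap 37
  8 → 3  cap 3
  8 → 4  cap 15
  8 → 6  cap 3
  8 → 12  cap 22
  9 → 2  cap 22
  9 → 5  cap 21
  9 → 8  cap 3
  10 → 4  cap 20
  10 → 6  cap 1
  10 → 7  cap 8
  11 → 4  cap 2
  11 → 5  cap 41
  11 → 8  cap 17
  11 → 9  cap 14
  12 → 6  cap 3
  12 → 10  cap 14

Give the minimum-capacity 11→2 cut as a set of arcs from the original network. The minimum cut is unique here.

Min-cut arcs: {(5,2), (6,1), (9,2)} (total capacity 44)

augment #1: 11→5→2 push 21
augment #2: 11→9→2 push 14
augment #3: 11→4→9→2 push 2
augment #4: 11→5→0→9→2 push 1
augment #5: 11→8→0→9→2 push 5
augment #6: 11→8→6→1→2 push 1
max flow = 44; residual-reachable set from 11 gives S-side
cut edges (S→T): {(5,2), (6,1), (9,2)} total cap 44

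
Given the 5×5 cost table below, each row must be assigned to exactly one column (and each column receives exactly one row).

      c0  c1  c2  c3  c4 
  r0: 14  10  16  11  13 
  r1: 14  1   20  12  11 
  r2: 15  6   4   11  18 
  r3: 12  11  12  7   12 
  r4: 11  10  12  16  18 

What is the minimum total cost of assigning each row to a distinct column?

optimal assignment: row0→col4 (cost 13), row1→col1 (cost 1), row2→col2 (cost 4), row3→col3 (cost 7), row4→col0 (cost 11)
total = 13 + 1 + 4 + 7 + 11 = 36

Minimum assignment cost: 36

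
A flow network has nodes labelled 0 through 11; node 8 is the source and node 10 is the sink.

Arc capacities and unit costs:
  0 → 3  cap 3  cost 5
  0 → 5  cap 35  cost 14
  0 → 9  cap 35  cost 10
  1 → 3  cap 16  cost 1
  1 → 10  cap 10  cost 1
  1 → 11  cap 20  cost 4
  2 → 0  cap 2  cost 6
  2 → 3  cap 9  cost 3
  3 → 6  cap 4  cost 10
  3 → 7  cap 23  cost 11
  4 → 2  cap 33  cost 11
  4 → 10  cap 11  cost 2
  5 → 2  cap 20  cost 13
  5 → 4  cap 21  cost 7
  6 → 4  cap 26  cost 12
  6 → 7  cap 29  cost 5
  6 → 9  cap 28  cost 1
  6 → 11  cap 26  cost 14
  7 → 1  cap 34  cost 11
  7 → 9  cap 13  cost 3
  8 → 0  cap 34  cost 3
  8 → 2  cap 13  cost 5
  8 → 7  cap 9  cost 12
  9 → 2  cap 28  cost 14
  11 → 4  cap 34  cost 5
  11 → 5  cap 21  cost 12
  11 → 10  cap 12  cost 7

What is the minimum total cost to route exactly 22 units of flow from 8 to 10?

shortest-cost path #1: 8→7→1→10 push 9 @ unit cost 24 (adds 216)
shortest-cost path #2: 8→0→5→4→10 push 11 @ unit cost 26 (adds 286)
shortest-cost path #3: 8→0→3→7→1→10 push 1 @ unit cost 31 (adds 31)
shortest-cost path #4: 8→0→3→6→11→10 push 1 @ unit cost 39 (adds 39)
total cost = 572

Minimum cost for 22 units: 572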